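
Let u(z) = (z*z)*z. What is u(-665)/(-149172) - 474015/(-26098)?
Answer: 3872799909415/1946545428 ≈ 1989.6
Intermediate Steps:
u(z) = z³ (u(z) = z²*z = z³)
u(-665)/(-149172) - 474015/(-26098) = (-665)³/(-149172) - 474015/(-26098) = -294079625*(-1/149172) - 474015*(-1/26098) = 294079625/149172 + 474015/26098 = 3872799909415/1946545428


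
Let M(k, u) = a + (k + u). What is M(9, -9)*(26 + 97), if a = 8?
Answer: 984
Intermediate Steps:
M(k, u) = 8 + k + u (M(k, u) = 8 + (k + u) = 8 + k + u)
M(9, -9)*(26 + 97) = (8 + 9 - 9)*(26 + 97) = 8*123 = 984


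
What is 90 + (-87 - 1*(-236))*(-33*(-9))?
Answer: 44343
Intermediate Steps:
90 + (-87 - 1*(-236))*(-33*(-9)) = 90 + (-87 + 236)*297 = 90 + 149*297 = 90 + 44253 = 44343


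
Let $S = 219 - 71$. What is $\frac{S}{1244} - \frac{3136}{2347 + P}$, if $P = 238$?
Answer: $- \frac{879651}{803935} \approx -1.0942$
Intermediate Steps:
$S = 148$ ($S = 219 - 71 = 148$)
$\frac{S}{1244} - \frac{3136}{2347 + P} = \frac{148}{1244} - \frac{3136}{2347 + 238} = 148 \cdot \frac{1}{1244} - \frac{3136}{2585} = \frac{37}{311} - \frac{3136}{2585} = - \frac{879651}{803935}$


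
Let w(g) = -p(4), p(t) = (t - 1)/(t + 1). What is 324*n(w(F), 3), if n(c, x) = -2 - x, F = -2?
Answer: -1620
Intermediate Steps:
p(t) = (-1 + t)/(1 + t)
w(g) = -⅗ (w(g) = -(-1 + 4)/(1 + 4) = -3/5 = -1*⅗ = -⅗)
324*n(w(F), 3) = 324*(-2 - 1*3) = 324*(-2 - 3) = 324*(-5) = -1620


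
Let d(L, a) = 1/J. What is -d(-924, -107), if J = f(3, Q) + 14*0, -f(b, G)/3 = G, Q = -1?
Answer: -⅓ ≈ -0.33333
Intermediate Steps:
f(b, G) = -3*G
J = 3 (J = -3*(-1) + 14*0 = 3 + 0 = 3)
d(L, a) = ⅓ (d(L, a) = 1/3 = ⅓)
-d(-924, -107) = -1*⅓ = -⅓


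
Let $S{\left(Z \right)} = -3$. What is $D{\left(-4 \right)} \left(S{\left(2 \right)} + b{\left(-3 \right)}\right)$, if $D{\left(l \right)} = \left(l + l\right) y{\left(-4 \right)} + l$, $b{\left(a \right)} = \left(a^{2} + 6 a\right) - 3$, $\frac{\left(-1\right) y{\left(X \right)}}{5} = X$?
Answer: $2460$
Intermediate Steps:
$y{\left(X \right)} = - 5 X$
$b{\left(a \right)} = -3 + a^{2} + 6 a$
$D{\left(l \right)} = 41 l$ ($D{\left(l \right)} = \left(l + l\right) \left(\left(-5\right) \left(-4\right)\right) + l = 2 l 20 + l = 40 l + l = 41 l$)
$D{\left(-4 \right)} \left(S{\left(2 \right)} + b{\left(-3 \right)}\right) = 41 \left(-4\right) \left(-3 + \left(-3 + \left(-3\right)^{2} + 6 \left(-3\right)\right)\right) = - 164 \left(-3 - 12\right) = \left(-164\right) \left(-15\right) = 2460$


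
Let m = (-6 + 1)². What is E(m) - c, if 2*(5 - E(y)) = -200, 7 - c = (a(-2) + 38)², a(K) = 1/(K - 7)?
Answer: 124219/81 ≈ 1533.6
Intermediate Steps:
a(K) = 1/(-7 + K)
c = -115714/81 (c = 7 - (1/(-7 - 2) + 38)² = 7 - (1/(-9) + 38)² = 7 - (-⅑ + 38)² = 7 - (341/9)² = 7 - 1*116281/81 = 7 - 116281/81 = -115714/81 ≈ -1428.6)
m = 25 (m = (-5)² = 25)
E(y) = 105 (E(y) = 5 - ½*(-200) = 5 + 100 = 105)
E(m) - c = 105 - 1*(-115714/81) = 105 + 115714/81 = 124219/81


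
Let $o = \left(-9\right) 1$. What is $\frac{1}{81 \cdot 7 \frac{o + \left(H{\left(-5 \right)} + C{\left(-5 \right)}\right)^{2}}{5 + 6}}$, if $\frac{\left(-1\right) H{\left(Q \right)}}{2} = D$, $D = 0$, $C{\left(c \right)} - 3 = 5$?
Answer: $\frac{1}{2835} \approx 0.00035273$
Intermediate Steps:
$C{\left(c \right)} = 8$ ($C{\left(c \right)} = 3 + 5 = 8$)
$H{\left(Q \right)} = 0$ ($H{\left(Q \right)} = \left(-2\right) 0 = 0$)
$o = -9$
$\frac{1}{81 \cdot 7 \frac{o + \left(H{\left(-5 \right)} + C{\left(-5 \right)}\right)^{2}}{5 + 6}} = \frac{1}{81 \cdot 7 \frac{-9 + \left(0 + 8\right)^{2}}{5 + 6}} = \frac{1}{81 \cdot 7 \frac{-9 + 8^{2}}{11}} = \frac{1}{81 \cdot 7 \left(-9 + 64\right) \frac{1}{11}} = \frac{1}{81 \cdot 7 \cdot 55 \cdot \frac{1}{11}} = \frac{1}{81 \cdot 7 \cdot 5} = \frac{1}{81 \cdot 35} = \frac{1}{2835}$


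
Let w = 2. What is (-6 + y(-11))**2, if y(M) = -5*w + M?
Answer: 729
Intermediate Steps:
y(M) = -10 + M (y(M) = -5*2 + M = -10 + M)
(-6 + y(-11))**2 = (-6 + (-10 - 11))**2 = (-6 - 21)**2 = (-27)**2 = 729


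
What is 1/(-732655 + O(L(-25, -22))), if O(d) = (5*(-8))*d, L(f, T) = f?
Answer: -1/731655 ≈ -1.3668e-6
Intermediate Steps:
O(d) = -40*d
1/(-732655 + O(L(-25, -22))) = 1/(-732655 - 40*(-25)) = 1/(-732655 + 1000) = 1/(-731655) = -1/731655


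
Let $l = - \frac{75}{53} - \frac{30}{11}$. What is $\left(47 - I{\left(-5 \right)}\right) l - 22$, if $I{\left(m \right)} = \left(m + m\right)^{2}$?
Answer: $\frac{2173}{11} \approx 197.55$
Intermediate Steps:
$I{\left(m \right)} = 4 m^{2}$ ($I{\left(m \right)} = \left(2 m\right)^{2} = 4 m^{2}$)
$l = - \frac{2415}{583}$ ($l = \left(-75\right) \frac{1}{53} - \frac{30}{11} = - \frac{75}{53} - \frac{30}{11} = - \frac{2415}{583} \approx -4.1424$)
$\left(47 - I{\left(-5 \right)}\right) l - 22 = \left(47 - 4 \left(-5\right)^{2}\right) \left(- \frac{2415}{583}\right) - 22 = \left(47 - 4 \cdot 25\right) \left(- \frac{2415}{583}\right) - 22 = \left(47 - 100\right) \left(- \frac{2415}{583}\right) - 22 = \left(-53\right) \left(- \frac{2415}{583}\right) - 22 = \frac{2415}{11} - 22 = \frac{2173}{11}$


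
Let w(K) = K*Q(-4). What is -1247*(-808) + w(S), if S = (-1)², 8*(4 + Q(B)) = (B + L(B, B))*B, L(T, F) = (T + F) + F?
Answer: 1007580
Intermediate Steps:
L(T, F) = T + 2*F (L(T, F) = (F + T) + F = T + 2*F)
Q(B) = -4 + B²/2 (Q(B) = -4 + ((B + (B + 2*B))*B)/8 = -4 + ((B + 3*B)*B)/8 = -4 + ((4*B)*B)/8 = -4 + (4*B²)/8 = -4 + B²/2)
S = 1
w(K) = 4*K (w(K) = K*(-4 + (½)*(-4)²) = K*(-4 + (½)*16) = K*(-4 + 8) = K*4 = 4*K)
-1247*(-808) + w(S) = -1247*(-808) + 4*1 = 1007576 + 4 = 1007580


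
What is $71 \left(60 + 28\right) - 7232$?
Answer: $-984$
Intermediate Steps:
$71 \left(60 + 28\right) - 7232 = 71 \cdot 88 - 7232 = 6248 - 7232 = -984$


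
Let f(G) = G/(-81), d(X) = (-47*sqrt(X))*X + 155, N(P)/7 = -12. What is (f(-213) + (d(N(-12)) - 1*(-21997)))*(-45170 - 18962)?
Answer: -38362159100/27 - 506386272*I*sqrt(21) ≈ -1.4208e+9 - 2.3206e+9*I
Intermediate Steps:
N(P) = -84 (N(P) = 7*(-12) = -84)
d(X) = 155 - 47*X**(3/2) (d(X) = -47*X**(3/2) + 155 = 155 - 47*X**(3/2))
f(G) = -G/81 (f(G) = G*(-1/81) = -G/81)
(f(-213) + (d(N(-12)) - 1*(-21997)))*(-45170 - 18962) = (-1/81*(-213) + ((155 - (-7896)*I*sqrt(21)) - 1*(-21997)))*(-45170 - 18962) = (71/27 + ((155 - (-7896)*I*sqrt(21)) + 21997))*(-64132) = (71/27 + ((155 + 7896*I*sqrt(21)) + 21997))*(-64132) = (71/27 + (22152 + 7896*I*sqrt(21)))*(-64132) = (598175/27 + 7896*I*sqrt(21))*(-64132) = -38362159100/27 - 506386272*I*sqrt(21)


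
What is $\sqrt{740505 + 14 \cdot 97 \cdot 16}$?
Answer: $\sqrt{762233} \approx 873.06$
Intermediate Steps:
$\sqrt{740505 + 14 \cdot 97 \cdot 16} = \sqrt{740505 + 1358 \cdot 16} = \sqrt{740505 + 21728} = \sqrt{762233}$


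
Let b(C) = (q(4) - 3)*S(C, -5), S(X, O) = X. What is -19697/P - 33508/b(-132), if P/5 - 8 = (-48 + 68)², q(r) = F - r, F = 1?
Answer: -3498181/67320 ≈ -51.964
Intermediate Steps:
q(r) = 1 - r
b(C) = -6*C (b(C) = ((1 - 1*4) - 3)*C = ((1 - 4) - 3)*C = (-3 - 3)*C = -6*C)
P = 2040 (P = 40 + 5*(-48 + 68)² = 40 + 5*20² = 40 + 5*400 = 40 + 2000 = 2040)
-19697/P - 33508/b(-132) = -19697/2040 - 33508/((-6*(-132))) = -19697*1/2040 - 33508/792 = -19697/2040 - 33508*1/792 = -19697/2040 - 8377/198 = -3498181/67320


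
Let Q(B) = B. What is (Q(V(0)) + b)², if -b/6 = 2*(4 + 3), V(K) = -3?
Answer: 7569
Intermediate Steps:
b = -84 (b = -12*(4 + 3) = -12*7 = -6*14 = -84)
(Q(V(0)) + b)² = (-3 - 84)² = (-87)² = 7569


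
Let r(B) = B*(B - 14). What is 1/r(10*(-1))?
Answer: 1/240 ≈ 0.0041667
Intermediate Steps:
r(B) = B*(-14 + B)
1/r(10*(-1)) = 1/((10*(-1))*(-14 + 10*(-1))) = 1/(-10*(-14 - 10)) = 1/(-10*(-24)) = 1/240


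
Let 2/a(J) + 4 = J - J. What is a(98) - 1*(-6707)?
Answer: 13413/2 ≈ 6706.5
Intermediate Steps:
a(J) = -½ (a(J) = 2/(-4 + (J - J)) = 2/(-4 + 0) = 2/(-4) = 2*(-¼) = -½)
a(98) - 1*(-6707) = -½ - 1*(-6707) = -½ + 6707 = 13413/2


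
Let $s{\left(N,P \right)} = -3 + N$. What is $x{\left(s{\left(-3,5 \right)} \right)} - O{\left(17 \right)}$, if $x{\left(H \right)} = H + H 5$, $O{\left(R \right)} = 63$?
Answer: $-99$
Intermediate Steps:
$x{\left(H \right)} = 6 H$ ($x{\left(H \right)} = H + 5 H = 6 H$)
$x{\left(s{\left(-3,5 \right)} \right)} - O{\left(17 \right)} = 6 \left(-3 - 3\right) - 63 = 6 \left(-6\right) - 63 = -36 - 63 = -99$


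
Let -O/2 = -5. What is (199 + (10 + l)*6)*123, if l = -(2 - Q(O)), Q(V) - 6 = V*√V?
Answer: 34809 + 7380*√10 ≈ 58147.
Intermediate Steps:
O = 10 (O = -2*(-5) = 10)
Q(V) = 6 + V^(3/2) (Q(V) = 6 + V*√V = 6 + V^(3/2))
l = 4 + 10*√10 (l = -(2 - (6 + 10^(3/2))) = -(2 - (6 + 10*√10)) = -(2 + (-6 - 10*√10)) = -(-4 - 10*√10) = 4 + 10*√10 ≈ 35.623)
(199 + (10 + l)*6)*123 = (199 + (10 + (4 + 10*√10))*6)*123 = (199 + (14 + 10*√10)*6)*123 = (199 + (84 + 60*√10))*123 = (283 + 60*√10)*123 = 34809 + 7380*√10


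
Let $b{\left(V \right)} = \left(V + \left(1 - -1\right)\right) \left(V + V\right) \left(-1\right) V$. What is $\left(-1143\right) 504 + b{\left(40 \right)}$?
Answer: $-710472$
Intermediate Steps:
$b{\left(V \right)} = - 2 V^{2} \left(2 + V\right)$ ($b{\left(V \right)} = \left(V + \left(1 + 1\right)\right) 2 V \left(-1\right) V = \left(V + 2\right) 2 V \left(-1\right) V = \left(2 + V\right) 2 V \left(-1\right) V = 2 V \left(2 + V\right) \left(-1\right) V = - 2 V \left(2 + V\right) V = - 2 V^{2} \left(2 + V\right)$)
$\left(-1143\right) 504 + b{\left(40 \right)} = \left(-1143\right) 504 + 2 \cdot 40^{2} \left(-2 - 40\right) = -576072 + 2 \cdot 1600 \left(-2 - 40\right) = -576072 + 2 \cdot 1600 \left(-42\right) = -576072 - 134400 = -710472$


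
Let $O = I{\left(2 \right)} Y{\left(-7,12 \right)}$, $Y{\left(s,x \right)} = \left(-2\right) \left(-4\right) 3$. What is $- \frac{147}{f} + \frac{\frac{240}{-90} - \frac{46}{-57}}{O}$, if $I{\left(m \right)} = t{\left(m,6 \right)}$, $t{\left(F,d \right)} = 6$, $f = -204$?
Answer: $\frac{49373}{69768} \approx 0.70767$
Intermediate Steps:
$Y{\left(s,x \right)} = 24$ ($Y{\left(s,x \right)} = 8 \cdot 3 = 24$)
$I{\left(m \right)} = 6$
$O = 144$ ($O = 6 \cdot 24 = 144$)
$- \frac{147}{f} + \frac{\frac{240}{-90} - \frac{46}{-57}}{O} = - \frac{147}{-204} + \frac{\frac{240}{-90} - \frac{46}{-57}}{144} = \left(-147\right) \left(- \frac{1}{204}\right) + \left(240 \left(- \frac{1}{90}\right) - - \frac{46}{57}\right) \frac{1}{144} = \frac{49}{68} + \left(- \frac{8}{3} + \frac{46}{57}\right) \frac{1}{144} = \frac{49}{68} - \frac{53}{4104} = \frac{49373}{69768}$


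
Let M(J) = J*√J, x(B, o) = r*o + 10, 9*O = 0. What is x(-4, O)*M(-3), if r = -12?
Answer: -30*I*√3 ≈ -51.962*I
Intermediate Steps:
O = 0 (O = (⅑)*0 = 0)
x(B, o) = 10 - 12*o (x(B, o) = -12*o + 10 = 10 - 12*o)
M(J) = J^(3/2)
x(-4, O)*M(-3) = (10 - 12*0)*(-3)^(3/2) = (10 + 0)*(-3*I*√3) = 10*(-3*I*√3) = -30*I*√3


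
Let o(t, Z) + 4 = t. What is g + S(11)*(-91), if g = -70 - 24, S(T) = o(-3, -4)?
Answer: 543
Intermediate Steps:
o(t, Z) = -4 + t
S(T) = -7 (S(T) = -4 - 3 = -7)
g = -94
g + S(11)*(-91) = -94 - 7*(-91) = -94 + 637 = 543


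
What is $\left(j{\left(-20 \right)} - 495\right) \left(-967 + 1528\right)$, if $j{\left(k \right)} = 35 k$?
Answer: $-670395$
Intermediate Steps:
$\left(j{\left(-20 \right)} - 495\right) \left(-967 + 1528\right) = \left(35 \left(-20\right) - 495\right) \left(-967 + 1528\right) = \left(-700 - 495\right) 561 = \left(-1195\right) 561 = -670395$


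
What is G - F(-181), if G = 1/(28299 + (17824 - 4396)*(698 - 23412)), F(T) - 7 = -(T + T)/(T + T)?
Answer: -1829851759/304975293 ≈ -6.0000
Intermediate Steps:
F(T) = 6 (F(T) = 7 - (T + T)/(T + T) = 7 - 2*T/(2*T) = 7 - 2*T*1/(2*T) = 7 - 1*1 = 7 - 1 = 6)
G = -1/304975293 (G = 1/(28299 + 13428*(-22714)) = 1/(28299 - 305003592) = 1/(-304975293) = -1/304975293 ≈ -3.2790e-9)
G - F(-181) = -1/304975293 - 1*6 = -1/304975293 - 6 = -1829851759/304975293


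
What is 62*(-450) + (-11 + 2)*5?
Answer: -27945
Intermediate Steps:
62*(-450) + (-11 + 2)*5 = -27900 - 9*5 = -27900 - 45 = -27945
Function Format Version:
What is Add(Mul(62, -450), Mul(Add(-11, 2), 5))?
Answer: -27945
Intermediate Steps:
Add(Mul(62, -450), Mul(Add(-11, 2), 5)) = Add(-27900, Mul(-9, 5)) = Add(-27900, -45) = -27945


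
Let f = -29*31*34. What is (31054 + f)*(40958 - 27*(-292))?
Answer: 23834896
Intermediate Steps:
f = -30566 (f = -899*34 = -30566)
(31054 + f)*(40958 - 27*(-292)) = (31054 - 30566)*(40958 - 27*(-292)) = 488*(40958 + 7884) = 488*48842 = 23834896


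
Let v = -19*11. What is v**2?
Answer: 43681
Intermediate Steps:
v = -209
v**2 = (-209)**2 = 43681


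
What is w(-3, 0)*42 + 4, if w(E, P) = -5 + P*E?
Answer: -206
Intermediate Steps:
w(E, P) = -5 + E*P
w(-3, 0)*42 + 4 = (-5 - 3*0)*42 + 4 = (-5 + 0)*42 + 4 = -5*42 + 4 = -210 + 4 = -206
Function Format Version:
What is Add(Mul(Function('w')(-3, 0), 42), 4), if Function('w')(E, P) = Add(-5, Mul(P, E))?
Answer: -206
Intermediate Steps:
Function('w')(E, P) = Add(-5, Mul(E, P))
Add(Mul(Function('w')(-3, 0), 42), 4) = Add(Mul(Add(-5, Mul(-3, 0)), 42), 4) = Add(Mul(Add(-5, 0), 42), 4) = Add(Mul(-5, 42), 4) = Add(-210, 4) = -206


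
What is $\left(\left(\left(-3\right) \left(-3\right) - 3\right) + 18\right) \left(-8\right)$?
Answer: $-192$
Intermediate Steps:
$\left(\left(\left(-3\right) \left(-3\right) - 3\right) + 18\right) \left(-8\right) = \left(\left(9 - 3\right) + 18\right) \left(-8\right) = \left(6 + 18\right) \left(-8\right) = 24 \left(-8\right) = -192$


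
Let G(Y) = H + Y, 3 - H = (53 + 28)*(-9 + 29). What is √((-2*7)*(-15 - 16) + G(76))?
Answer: 3*I*√123 ≈ 33.272*I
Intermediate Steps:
H = -1617 (H = 3 - (53 + 28)*(-9 + 29) = 3 - 81*20 = 3 - 1*1620 = 3 - 1620 = -1617)
G(Y) = -1617 + Y
√((-2*7)*(-15 - 16) + G(76)) = √((-2*7)*(-15 - 16) + (-1617 + 76)) = √(-14*(-31) - 1541) = √(434 - 1541) = √(-1107) = 3*I*√123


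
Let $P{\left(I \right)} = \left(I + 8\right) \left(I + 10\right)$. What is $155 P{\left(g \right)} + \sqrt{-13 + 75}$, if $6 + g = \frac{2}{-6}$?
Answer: $\frac{8525}{9} + \sqrt{62} \approx 955.1$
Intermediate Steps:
$g = - \frac{19}{3}$ ($g = -6 + \frac{2}{-6} = -6 + 2 \left(- \frac{1}{6}\right) = -6 - \frac{1}{3} = - \frac{19}{3} \approx -6.3333$)
$P{\left(I \right)} = \left(8 + I\right) \left(10 + I\right)$
$155 P{\left(g \right)} + \sqrt{-13 + 75} = 155 \left(80 + \left(- \frac{19}{3}\right)^{2} + 18 \left(- \frac{19}{3}\right)\right) + \sqrt{-13 + 75} = 155 \left(80 + \frac{361}{9} - 114\right) + \sqrt{62} = 155 \cdot \frac{55}{9} + \sqrt{62} = \frac{8525}{9} + \sqrt{62}$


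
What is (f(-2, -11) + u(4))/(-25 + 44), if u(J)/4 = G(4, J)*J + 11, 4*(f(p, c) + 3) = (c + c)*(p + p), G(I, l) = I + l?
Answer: 191/19 ≈ 10.053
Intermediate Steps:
f(p, c) = -3 + c*p (f(p, c) = -3 + ((c + c)*(p + p))/4 = -3 + ((2*c)*(2*p))/4 = -3 + (4*c*p)/4 = -3 + c*p)
u(J) = 44 + 4*J*(4 + J) (u(J) = 4*((4 + J)*J + 11) = 4*(J*(4 + J) + 11) = 4*(11 + J*(4 + J)) = 44 + 4*J*(4 + J))
(f(-2, -11) + u(4))/(-25 + 44) = ((-3 - 11*(-2)) + (44 + 4*4*(4 + 4)))/(-25 + 44) = ((-3 + 22) + (44 + 4*4*8))/19 = (19 + (44 + 128))/19 = (19 + 172)/19 = (1/19)*191 = 191/19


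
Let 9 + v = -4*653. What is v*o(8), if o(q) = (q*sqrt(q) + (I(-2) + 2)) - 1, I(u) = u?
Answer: 2621 - 41936*sqrt(2) ≈ -56685.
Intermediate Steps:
v = -2621 (v = -9 - 4*653 = -9 - 2612 = -2621)
o(q) = -1 + q**(3/2) (o(q) = (q*sqrt(q) + (-2 + 2)) - 1 = (q**(3/2) + 0) - 1 = q**(3/2) - 1 = -1 + q**(3/2))
v*o(8) = -2621*(-1 + 8**(3/2)) = -2621*(-1 + 16*sqrt(2)) = 2621 - 41936*sqrt(2)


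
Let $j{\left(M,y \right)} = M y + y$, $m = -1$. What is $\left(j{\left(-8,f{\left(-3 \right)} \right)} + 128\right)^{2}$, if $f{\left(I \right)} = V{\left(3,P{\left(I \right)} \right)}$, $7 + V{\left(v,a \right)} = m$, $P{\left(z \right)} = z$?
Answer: $33856$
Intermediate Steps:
$V{\left(v,a \right)} = -8$ ($V{\left(v,a \right)} = -7 - 1 = -8$)
$f{\left(I \right)} = -8$
$j{\left(M,y \right)} = y + M y$
$\left(j{\left(-8,f{\left(-3 \right)} \right)} + 128\right)^{2} = \left(- 8 \left(1 - 8\right) + 128\right)^{2} = \left(\left(-8\right) \left(-7\right) + 128\right)^{2} = \left(56 + 128\right)^{2} = 184^{2} = 33856$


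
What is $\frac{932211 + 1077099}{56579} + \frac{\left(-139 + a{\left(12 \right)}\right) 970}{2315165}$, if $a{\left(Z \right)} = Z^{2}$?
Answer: $\frac{930431718860}{26197944107} \approx 35.515$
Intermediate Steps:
$\frac{932211 + 1077099}{56579} + \frac{\left(-139 + a{\left(12 \right)}\right) 970}{2315165} = \frac{932211 + 1077099}{56579} + \frac{\left(-139 + 12^{2}\right) 970}{2315165} = 2009310 \cdot \frac{1}{56579} + \left(-139 + 144\right) 970 \cdot \frac{1}{2315165} = \frac{2009310}{56579} + 5 \cdot 970 \cdot \frac{1}{2315165} = \frac{2009310}{56579} + 4850 \cdot \frac{1}{2315165} = \frac{2009310}{56579} + \frac{970}{463033} = \frac{930431718860}{26197944107}$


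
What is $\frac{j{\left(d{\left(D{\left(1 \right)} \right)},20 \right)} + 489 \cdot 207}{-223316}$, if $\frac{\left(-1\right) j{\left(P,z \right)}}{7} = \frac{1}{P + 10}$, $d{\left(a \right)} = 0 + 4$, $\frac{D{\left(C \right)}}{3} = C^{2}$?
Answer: $- \frac{202445}{446632} \approx -0.45327$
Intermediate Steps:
$D{\left(C \right)} = 3 C^{2}$
$d{\left(a \right)} = 4$
$j{\left(P,z \right)} = - \frac{7}{10 + P}$ ($j{\left(P,z \right)} = - \frac{7}{P + 10} = - \frac{7}{10 + P}$)
$\frac{j{\left(d{\left(D{\left(1 \right)} \right)},20 \right)} + 489 \cdot 207}{-223316} = \frac{- \frac{7}{10 + 4} + 489 \cdot 207}{-223316} = \left(- \frac{7}{14} + 101223\right) \left(- \frac{1}{223316}\right) = \left(\left(-7\right) \frac{1}{14} + 101223\right) \left(- \frac{1}{223316}\right) = \left(- \frac{1}{2} + 101223\right) \left(- \frac{1}{223316}\right) = \frac{202445}{2} \left(- \frac{1}{223316}\right) = - \frac{202445}{446632}$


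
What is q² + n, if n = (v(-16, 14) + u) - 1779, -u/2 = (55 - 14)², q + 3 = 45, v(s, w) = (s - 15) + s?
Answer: -3424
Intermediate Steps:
v(s, w) = -15 + 2*s (v(s, w) = (-15 + s) + s = -15 + 2*s)
q = 42 (q = -3 + 45 = 42)
u = -3362 (u = -2*(55 - 14)² = -2*41² = -2*1681 = -3362)
n = -5188 (n = ((-15 + 2*(-16)) - 3362) - 1779 = ((-15 - 32) - 3362) - 1779 = (-47 - 3362) - 1779 = -3409 - 1779 = -5188)
q² + n = 42² - 5188 = 1764 - 5188 = -3424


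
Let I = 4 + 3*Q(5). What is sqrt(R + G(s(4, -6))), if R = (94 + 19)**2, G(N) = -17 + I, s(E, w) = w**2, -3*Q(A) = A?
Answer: sqrt(12751) ≈ 112.92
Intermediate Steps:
Q(A) = -A/3
I = -1 (I = 4 + 3*(-1/3*5) = 4 + 3*(-5/3) = 4 - 5 = -1)
G(N) = -18 (G(N) = -17 - 1 = -18)
R = 12769 (R = 113**2 = 12769)
sqrt(R + G(s(4, -6))) = sqrt(12769 - 18) = sqrt(12751)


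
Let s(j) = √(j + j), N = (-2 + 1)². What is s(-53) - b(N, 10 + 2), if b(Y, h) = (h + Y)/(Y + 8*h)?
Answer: -13/97 + I*√106 ≈ -0.13402 + 10.296*I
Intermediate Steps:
N = 1 (N = (-1)² = 1)
s(j) = √2*√j (s(j) = √(2*j) = √2*√j)
b(Y, h) = (Y + h)/(Y + 8*h)
s(-53) - b(N, 10 + 2) = √2*√(-53) - (1 + (10 + 2))/(1 + 8*(10 + 2)) = √2*(I*√53) - (1 + 12)/(1 + 8*12) = I*√106 - 13/(1 + 96) = I*√106 - 13/97 = -13/97 + I*√106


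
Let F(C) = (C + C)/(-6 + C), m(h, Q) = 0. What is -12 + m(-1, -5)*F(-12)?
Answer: -12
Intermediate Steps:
F(C) = 2*C/(-6 + C) (F(C) = (2*C)/(-6 + C) = 2*C/(-6 + C))
-12 + m(-1, -5)*F(-12) = -12 + 0*(2*(-12)/(-6 - 12)) = -12 + 0*(2*(-12)/(-18)) = -12 + 0*(2*(-12)*(-1/18)) = -12 + 0*(4/3) = -12 + 0 = -12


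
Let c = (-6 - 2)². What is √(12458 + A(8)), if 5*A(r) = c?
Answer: √311770/5 ≈ 111.67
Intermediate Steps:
c = 64 (c = (-8)² = 64)
A(r) = 64/5 (A(r) = (⅕)*64 = 64/5)
√(12458 + A(8)) = √(12458 + 64/5) = √(62354/5) = √311770/5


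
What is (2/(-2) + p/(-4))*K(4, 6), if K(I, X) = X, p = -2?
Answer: -3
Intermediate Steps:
(2/(-2) + p/(-4))*K(4, 6) = (2/(-2) - 2/(-4))*6 = (2*(-½) - 2*(-¼))*6 = (-1 + ½)*6 = -½*6 = -3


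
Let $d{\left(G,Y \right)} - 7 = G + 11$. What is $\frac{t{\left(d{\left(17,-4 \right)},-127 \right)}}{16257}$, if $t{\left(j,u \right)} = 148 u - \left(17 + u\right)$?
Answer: $- \frac{18686}{16257} \approx -1.1494$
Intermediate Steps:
$d{\left(G,Y \right)} = 18 + G$ ($d{\left(G,Y \right)} = 7 + \left(G + 11\right) = 7 + \left(11 + G\right) = 18 + G$)
$t{\left(j,u \right)} = -17 + 147 u$
$\frac{t{\left(d{\left(17,-4 \right)},-127 \right)}}{16257} = \frac{-17 + 147 \left(-127\right)}{16257} = \left(-17 - 18669\right) \frac{1}{16257} = \left(-18686\right) \frac{1}{16257} = - \frac{18686}{16257}$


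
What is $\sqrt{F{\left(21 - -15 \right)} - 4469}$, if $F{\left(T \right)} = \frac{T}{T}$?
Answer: $2 i \sqrt{1117} \approx 66.843 i$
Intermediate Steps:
$F{\left(T \right)} = 1$
$\sqrt{F{\left(21 - -15 \right)} - 4469} = \sqrt{1 - 4469} = \sqrt{-4468} = 2 i \sqrt{1117}$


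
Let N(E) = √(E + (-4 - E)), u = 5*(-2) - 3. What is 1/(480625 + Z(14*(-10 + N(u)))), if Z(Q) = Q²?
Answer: 499441/249502778081 + 7840*I/249502778081 ≈ 2.0017e-6 + 3.1422e-8*I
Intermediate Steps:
u = -13 (u = -10 - 3 = -13)
N(E) = 2*I (N(E) = √(-4) = 2*I)
1/(480625 + Z(14*(-10 + N(u)))) = 1/(480625 + (14*(-10 + 2*I))²) = 1/(480625 + (-140 + 28*I)²)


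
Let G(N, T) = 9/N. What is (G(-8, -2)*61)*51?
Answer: -27999/8 ≈ -3499.9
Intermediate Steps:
(G(-8, -2)*61)*51 = ((9/(-8))*61)*51 = ((9*(-⅛))*61)*51 = -9/8*61*51 = -549/8*51 = -27999/8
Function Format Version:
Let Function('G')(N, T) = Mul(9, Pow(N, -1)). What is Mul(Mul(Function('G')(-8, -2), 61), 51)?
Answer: Rational(-27999, 8) ≈ -3499.9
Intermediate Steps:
Mul(Mul(Function('G')(-8, -2), 61), 51) = Mul(Mul(Mul(9, Pow(-8, -1)), 61), 51) = Mul(Mul(Mul(9, Rational(-1, 8)), 61), 51) = Mul(Mul(Rational(-9, 8), 61), 51) = Mul(Rational(-549, 8), 51) = Rational(-27999, 8)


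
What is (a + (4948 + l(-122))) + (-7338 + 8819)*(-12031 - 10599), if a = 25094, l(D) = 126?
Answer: -33484862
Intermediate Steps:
(a + (4948 + l(-122))) + (-7338 + 8819)*(-12031 - 10599) = (25094 + (4948 + 126)) + (-7338 + 8819)*(-12031 - 10599) = (25094 + 5074) + 1481*(-22630) = 30168 - 33515030 = -33484862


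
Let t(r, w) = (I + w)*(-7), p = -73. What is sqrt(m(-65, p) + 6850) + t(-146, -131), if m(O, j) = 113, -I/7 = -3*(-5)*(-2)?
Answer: -553 + sqrt(6963) ≈ -469.56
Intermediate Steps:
I = 210 (I = -7*(-3*(-5))*(-2) = -105*(-2) = -7*(-30) = 210)
t(r, w) = -1470 - 7*w (t(r, w) = (210 + w)*(-7) = -1470 - 7*w)
sqrt(m(-65, p) + 6850) + t(-146, -131) = sqrt(113 + 6850) + (-1470 - 7*(-131)) = sqrt(6963) + (-1470 + 917) = sqrt(6963) - 553 = -553 + sqrt(6963)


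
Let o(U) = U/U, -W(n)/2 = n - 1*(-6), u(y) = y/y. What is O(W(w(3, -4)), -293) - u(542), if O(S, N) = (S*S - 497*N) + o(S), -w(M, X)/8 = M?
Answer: 146917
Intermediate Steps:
w(M, X) = -8*M
u(y) = 1
W(n) = -12 - 2*n (W(n) = -2*(n - 1*(-6)) = -2*(n + 6) = -2*(6 + n) = -12 - 2*n)
o(U) = 1
O(S, N) = 1 + S² - 497*N (O(S, N) = (S*S - 497*N) + 1 = (S² - 497*N) + 1 = 1 + S² - 497*N)
O(W(w(3, -4)), -293) - u(542) = (1 + (-12 - (-16)*3)² - 497*(-293)) - 1*1 = (1 + (-12 - 2*(-24))² + 145621) - 1 = (1 + (-12 + 48)² + 145621) - 1 = (1 + 36² + 145621) - 1 = (1 + 1296 + 145621) - 1 = 146918 - 1 = 146917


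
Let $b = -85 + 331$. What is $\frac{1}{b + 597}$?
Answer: $\frac{1}{843} \approx 0.0011862$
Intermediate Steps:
$b = 246$
$\frac{1}{b + 597} = \frac{1}{246 + 597} = \frac{1}{843}$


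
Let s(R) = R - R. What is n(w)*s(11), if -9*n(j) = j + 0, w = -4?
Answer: 0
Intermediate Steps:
n(j) = -j/9 (n(j) = -(j + 0)/9 = -j/9)
s(R) = 0
n(w)*s(11) = -⅑*(-4)*0 = (4/9)*0 = 0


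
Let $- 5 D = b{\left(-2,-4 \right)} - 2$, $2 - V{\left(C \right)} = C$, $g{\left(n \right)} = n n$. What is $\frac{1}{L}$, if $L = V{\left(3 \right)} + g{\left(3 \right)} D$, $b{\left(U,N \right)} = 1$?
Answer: $\frac{5}{4} \approx 1.25$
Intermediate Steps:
$g{\left(n \right)} = n^{2}$
$V{\left(C \right)} = 2 - C$
$D = \frac{1}{5}$ ($D = - \frac{1 - 2}{5} = \left(- \frac{1}{5}\right) \left(-1\right) = \frac{1}{5} \approx 0.2$)
$L = \frac{4}{5}$ ($L = \left(2 - 3\right) + 3^{2} \cdot \frac{1}{5} = \left(2 - 3\right) + 9 \cdot \frac{1}{5} = -1 + \frac{9}{5} = \frac{4}{5} \approx 0.8$)
$\frac{1}{L} = \frac{1}{\frac{4}{5}} = \frac{5}{4}$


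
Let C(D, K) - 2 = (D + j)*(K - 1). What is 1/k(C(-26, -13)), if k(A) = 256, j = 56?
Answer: 1/256 ≈ 0.0039063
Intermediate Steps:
C(D, K) = 2 + (-1 + K)*(56 + D) (C(D, K) = 2 + (D + 56)*(K - 1) = 2 + (56 + D)*(-1 + K) = 2 + (-1 + K)*(56 + D))
1/k(C(-26, -13)) = 1/256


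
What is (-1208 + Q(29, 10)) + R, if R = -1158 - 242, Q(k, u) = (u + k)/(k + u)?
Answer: -2607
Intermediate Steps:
Q(k, u) = 1 (Q(k, u) = (k + u)/(k + u) = 1)
R = -1400
(-1208 + Q(29, 10)) + R = (-1208 + 1) - 1400 = -1207 - 1400 = -2607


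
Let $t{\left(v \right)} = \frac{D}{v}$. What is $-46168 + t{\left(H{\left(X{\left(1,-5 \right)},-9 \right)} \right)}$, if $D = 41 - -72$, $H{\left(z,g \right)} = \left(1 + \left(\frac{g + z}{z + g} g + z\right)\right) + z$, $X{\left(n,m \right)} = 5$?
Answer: $- \frac{92223}{2} \approx -46112.0$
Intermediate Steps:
$H{\left(z,g \right)} = 1 + g + 2 z$ ($H{\left(z,g \right)} = \left(1 + \left(\frac{g + z}{g + z} g + z\right)\right) + z = \left(1 + \left(1 g + z\right)\right) + z = \left(1 + \left(g + z\right)\right) + z = \left(1 + g + z\right) + z = 1 + g + 2 z$)
$D = 113$ ($D = 41 + 72 = 113$)
$t{\left(v \right)} = \frac{113}{v}$
$-46168 + t{\left(H{\left(X{\left(1,-5 \right)},-9 \right)} \right)} = -46168 + \frac{113}{1 - 9 + 2 \cdot 5} = -46168 + \frac{113}{1 - 9 + 10} = -46168 + \frac{113}{2} = - \frac{92223}{2}$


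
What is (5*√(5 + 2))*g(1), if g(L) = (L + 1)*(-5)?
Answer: -50*√7 ≈ -132.29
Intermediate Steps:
g(L) = -5 - 5*L (g(L) = (1 + L)*(-5) = -5 - 5*L)
(5*√(5 + 2))*g(1) = (5*√(5 + 2))*(-5 - 5*1) = (5*√7)*(-5 - 5) = (5*√7)*(-10) = -50*√7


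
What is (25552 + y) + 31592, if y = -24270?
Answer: 32874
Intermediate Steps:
(25552 + y) + 31592 = (25552 - 24270) + 31592 = 1282 + 31592 = 32874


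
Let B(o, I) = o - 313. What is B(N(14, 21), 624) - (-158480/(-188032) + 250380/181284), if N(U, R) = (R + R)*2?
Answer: -41050919571/177537464 ≈ -231.22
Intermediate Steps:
N(U, R) = 4*R (N(U, R) = (2*R)*2 = 4*R)
B(o, I) = -313 + o
B(N(14, 21), 624) - (-158480/(-188032) + 250380/181284) = (-313 + 4*21) - (-158480/(-188032) + 250380/181284) = (-313 + 84) - (-158480*(-1/188032) + 250380*(1/181284)) = -229 - (9905/11752 + 20865/15107) = -229 - 1*394840315/177537464 = -229 - 394840315/177537464 = -41050919571/177537464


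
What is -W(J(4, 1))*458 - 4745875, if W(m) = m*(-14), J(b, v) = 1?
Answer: -4739463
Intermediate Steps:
W(m) = -14*m
-W(J(4, 1))*458 - 4745875 = -(-14)*458 - 4745875 = -1*(-14)*458 - 4745875 = 14*458 - 4745875 = 6412 - 4745875 = -4739463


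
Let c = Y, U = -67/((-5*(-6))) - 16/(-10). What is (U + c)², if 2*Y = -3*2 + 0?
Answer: 11881/900 ≈ 13.201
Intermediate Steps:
Y = -3 (Y = (-3*2 + 0)/2 = (-6 + 0)/2 = (½)*(-6) = -3)
U = -19/30 (U = -67/30 - 16*(-⅒) = -67*1/30 + 8/5 = -67/30 + 8/5 = -19/30 ≈ -0.63333)
c = -3
(U + c)² = (-19/30 - 3)² = (-109/30)² = 11881/900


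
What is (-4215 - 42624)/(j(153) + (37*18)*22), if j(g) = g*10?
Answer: -15613/5394 ≈ -2.8945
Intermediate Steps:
j(g) = 10*g
(-4215 - 42624)/(j(153) + (37*18)*22) = (-4215 - 42624)/(10*153 + (37*18)*22) = -46839/(1530 + 666*22) = -46839/(1530 + 14652) = -46839/16182 = -46839*1/16182 = -15613/5394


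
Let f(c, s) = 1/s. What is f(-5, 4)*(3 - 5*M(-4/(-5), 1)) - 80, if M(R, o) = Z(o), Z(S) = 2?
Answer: -327/4 ≈ -81.750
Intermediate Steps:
M(R, o) = 2
f(-5, 4)*(3 - 5*M(-4/(-5), 1)) - 80 = (3 - 5*2)/4 - 80 = (3 - 10)/4 - 80 = (¼)*(-7) - 80 = -7/4 - 80 = -327/4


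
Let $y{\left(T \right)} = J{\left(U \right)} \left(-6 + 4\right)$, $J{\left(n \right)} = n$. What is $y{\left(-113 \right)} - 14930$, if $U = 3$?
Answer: $-14936$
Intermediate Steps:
$y{\left(T \right)} = -6$ ($y{\left(T \right)} = 3 \left(-6 + 4\right) = 3 \left(-2\right) = -6$)
$y{\left(-113 \right)} - 14930 = -6 - 14930 = -14936$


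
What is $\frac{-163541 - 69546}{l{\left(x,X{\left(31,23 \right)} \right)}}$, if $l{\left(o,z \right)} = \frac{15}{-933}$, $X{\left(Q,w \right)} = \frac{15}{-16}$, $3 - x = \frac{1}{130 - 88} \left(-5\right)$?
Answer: $\frac{72490057}{5} \approx 1.4498 \cdot 10^{7}$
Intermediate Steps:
$x = \frac{131}{42}$ ($x = 3 - \frac{1}{130 - 88} \left(-5\right) = 3 - \frac{1}{42} \left(-5\right) = 3 - - \frac{5}{42} = 3 + \frac{5}{42} = \frac{131}{42} \approx 3.119$)
$X{\left(Q,w \right)} = - \frac{15}{16}$ ($X{\left(Q,w \right)} = 15 \left(- \frac{1}{16}\right) = - \frac{15}{16}$)
$l{\left(o,z \right)} = - \frac{5}{311}$ ($l{\left(o,z \right)} = 15 \left(- \frac{1}{933}\right) = - \frac{5}{311}$)
$\frac{-163541 - 69546}{l{\left(x,X{\left(31,23 \right)} \right)}} = \frac{-163541 - 69546}{- \frac{5}{311}} = \left(-163541 - 69546\right) \left(- \frac{311}{5}\right) = \left(-233087\right) \left(- \frac{311}{5}\right) = \frac{72490057}{5}$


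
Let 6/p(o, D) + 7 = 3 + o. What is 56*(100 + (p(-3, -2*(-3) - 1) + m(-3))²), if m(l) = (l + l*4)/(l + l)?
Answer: 40258/7 ≈ 5751.1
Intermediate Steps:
p(o, D) = 6/(-4 + o) (p(o, D) = 6/(-7 + (3 + o)) = 6/(-4 + o))
m(l) = 5/2 (m(l) = (l + 4*l)/((2*l)) = (5*l)*(1/(2*l)) = 5/2)
56*(100 + (p(-3, -2*(-3) - 1) + m(-3))²) = 56*(100 + (6/(-4 - 3) + 5/2)²) = 56*(100 + (6/(-7) + 5/2)²) = 56*(100 + (6*(-⅐) + 5/2)²) = 56*(100 + (-6/7 + 5/2)²) = 56*(100 + (23/14)²) = 56*(100 + 529/196) = 56*(20129/196) = 40258/7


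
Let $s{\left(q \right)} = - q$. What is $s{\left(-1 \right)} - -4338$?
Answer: $4339$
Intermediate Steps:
$s{\left(-1 \right)} - -4338 = \left(-1\right) \left(-1\right) - -4338 = 1 + 4338 = 4339$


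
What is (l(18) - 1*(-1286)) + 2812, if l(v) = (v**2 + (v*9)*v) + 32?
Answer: 7370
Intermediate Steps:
l(v) = 32 + 10*v**2 (l(v) = (v**2 + (9*v)*v) + 32 = (v**2 + 9*v**2) + 32 = 10*v**2 + 32 = 32 + 10*v**2)
(l(18) - 1*(-1286)) + 2812 = ((32 + 10*18**2) - 1*(-1286)) + 2812 = ((32 + 10*324) + 1286) + 2812 = ((32 + 3240) + 1286) + 2812 = (3272 + 1286) + 2812 = 4558 + 2812 = 7370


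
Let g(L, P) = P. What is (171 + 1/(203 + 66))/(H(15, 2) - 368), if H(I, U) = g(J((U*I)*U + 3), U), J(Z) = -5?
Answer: -23000/49227 ≈ -0.46722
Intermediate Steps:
H(I, U) = U
(171 + 1/(203 + 66))/(H(15, 2) - 368) = (171 + 1/(203 + 66))/(2 - 368) = (171 + 1/269)/(-366) = (171 + 1/269)*(-1/366) = (46000/269)*(-1/366) = -23000/49227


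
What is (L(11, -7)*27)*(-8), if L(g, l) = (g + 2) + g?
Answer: -5184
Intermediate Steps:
L(g, l) = 2 + 2*g (L(g, l) = (2 + g) + g = 2 + 2*g)
(L(11, -7)*27)*(-8) = ((2 + 2*11)*27)*(-8) = ((2 + 22)*27)*(-8) = (24*27)*(-8) = 648*(-8) = -5184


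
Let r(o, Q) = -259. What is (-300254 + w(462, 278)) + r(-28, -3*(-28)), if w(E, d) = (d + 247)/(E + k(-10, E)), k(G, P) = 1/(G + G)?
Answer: -2776429107/9239 ≈ -3.0051e+5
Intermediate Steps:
k(G, P) = 1/(2*G)
w(E, d) = (247 + d)/(-1/20 + E) (w(E, d) = (d + 247)/(E + (1/2)/(-10)) = (247 + d)/(E + (1/2)*(-1/10)) = (247 + d)/(E - 1/20) = (247 + d)/(-1/20 + E))
(-300254 + w(462, 278)) + r(-28, -3*(-28)) = (-300254 + 20*(247 + 278)/(-1 + 20*462)) - 259 = (-300254 + 20*525/(-1 + 9240)) - 259 = (-300254 + 20*525/9239) - 259 = (-300254 + 20*(1/9239)*525) - 259 = (-300254 + 10500/9239) - 259 = -2774036206/9239 - 259 = -2776429107/9239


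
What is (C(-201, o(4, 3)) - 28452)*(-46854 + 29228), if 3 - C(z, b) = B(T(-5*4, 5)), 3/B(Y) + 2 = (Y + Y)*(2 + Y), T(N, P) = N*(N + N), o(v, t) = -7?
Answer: 45960676180395/91657 ≈ 5.0144e+8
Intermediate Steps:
T(N, P) = 2*N² (T(N, P) = N*(2*N) = 2*N²)
B(Y) = 3/(-2 + 2*Y*(2 + Y)) (B(Y) = 3/(-2 + (Y + Y)*(2 + Y)) = 3/(-2 + (2*Y)*(2 + Y)) = 3/(-2 + 2*Y*(2 + Y)))
C(z, b) = 3849591/1283198 (C(z, b) = 3 - 3/(2*(-1 + (2*(-5*4)²)² + 2*(2*(-5*4)²))) = 3 - 3/(2*(-1 + (2*(-20)²)² + 2*(2*(-20)²))) = 3 - 3/(2*(-1 + (2*400)² + 2*(2*400))) = 3 - 3/(2*(-1 + 800² + 2*800)) = 3 - 3/(2*(-1 + 640000 + 1600)) = 3 - 3/(2*641599) = 3 - 1*3/1283198 = 3 - 3/1283198 = 3849591/1283198)
(C(-201, o(4, 3)) - 28452)*(-46854 + 29228) = (3849591/1283198 - 28452)*(-46854 + 29228) = -36505699905/1283198*(-17626) = 45960676180395/91657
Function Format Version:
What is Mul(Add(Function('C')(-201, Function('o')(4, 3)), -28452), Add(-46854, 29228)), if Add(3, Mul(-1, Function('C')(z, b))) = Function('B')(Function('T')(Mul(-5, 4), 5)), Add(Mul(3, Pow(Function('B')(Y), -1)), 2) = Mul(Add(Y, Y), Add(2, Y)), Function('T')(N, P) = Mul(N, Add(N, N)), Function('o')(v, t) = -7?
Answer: Rational(45960676180395, 91657) ≈ 5.0144e+8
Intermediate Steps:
Function('T')(N, P) = Mul(2, Pow(N, 2)) (Function('T')(N, P) = Mul(N, Mul(2, N)) = Mul(2, Pow(N, 2)))
Function('B')(Y) = Mul(3, Pow(Add(-2, Mul(2, Y, Add(2, Y))), -1)) (Function('B')(Y) = Mul(3, Pow(Add(-2, Mul(Add(Y, Y), Add(2, Y))), -1)) = Mul(3, Pow(Add(-2, Mul(Mul(2, Y), Add(2, Y))), -1)) = Mul(3, Pow(Add(-2, Mul(2, Y, Add(2, Y))), -1)))
Function('C')(z, b) = Rational(3849591, 1283198) (Function('C')(z, b) = Add(3, Mul(-1, Mul(Rational(3, 2), Pow(Add(-1, Pow(Mul(2, Pow(Mul(-5, 4), 2)), 2), Mul(2, Mul(2, Pow(Mul(-5, 4), 2)))), -1)))) = Add(3, Mul(-1, Mul(Rational(3, 2), Pow(Add(-1, Pow(Mul(2, Pow(-20, 2)), 2), Mul(2, Mul(2, Pow(-20, 2)))), -1)))) = Add(3, Mul(-1, Mul(Rational(3, 2), Pow(Add(-1, Pow(Mul(2, 400), 2), Mul(2, Mul(2, 400))), -1)))) = Add(3, Mul(-1, Mul(Rational(3, 2), Pow(Add(-1, Pow(800, 2), Mul(2, 800)), -1)))) = Add(3, Mul(-1, Mul(Rational(3, 2), Pow(Add(-1, 640000, 1600), -1)))) = Add(3, Mul(-1, Mul(Rational(3, 2), Pow(641599, -1)))) = Add(3, Mul(-1, Mul(Rational(3, 2), Rational(1, 641599)))) = Add(3, Mul(-1, Rational(3, 1283198))) = Add(3, Rational(-3, 1283198)) = Rational(3849591, 1283198))
Mul(Add(Function('C')(-201, Function('o')(4, 3)), -28452), Add(-46854, 29228)) = Mul(Add(Rational(3849591, 1283198), -28452), Add(-46854, 29228)) = Mul(Rational(-36505699905, 1283198), -17626) = Rational(45960676180395, 91657)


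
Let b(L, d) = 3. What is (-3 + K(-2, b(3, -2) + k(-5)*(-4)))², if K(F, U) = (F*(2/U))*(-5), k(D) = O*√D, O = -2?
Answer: (-528*√5 + 2759*I)/(48*√5 + 311*I) ≈ 6.7565 + 6.1281*I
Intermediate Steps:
k(D) = -2*√D
K(F, U) = -10*F/U (K(F, U) = (2*F/U)*(-5) = -10*F/U)
(-3 + K(-2, b(3, -2) + k(-5)*(-4)))² = (-3 - 10*(-2)/(3 - 2*I*√5*(-4)))² = (-3 - 10*(-2)/(3 + 8*I*√5))² = (-3 + 20/(3 + 8*I*√5))²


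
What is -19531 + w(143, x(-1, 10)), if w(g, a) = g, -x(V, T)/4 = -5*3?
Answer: -19388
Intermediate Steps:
x(V, T) = 60 (x(V, T) = -(-20)*3 = -4*(-15) = 60)
-19531 + w(143, x(-1, 10)) = -19531 + 143 = -19388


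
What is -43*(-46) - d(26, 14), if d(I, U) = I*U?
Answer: 1614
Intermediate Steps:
-43*(-46) - d(26, 14) = -43*(-46) - 26*14 = 1978 - 1*364 = 1978 - 364 = 1614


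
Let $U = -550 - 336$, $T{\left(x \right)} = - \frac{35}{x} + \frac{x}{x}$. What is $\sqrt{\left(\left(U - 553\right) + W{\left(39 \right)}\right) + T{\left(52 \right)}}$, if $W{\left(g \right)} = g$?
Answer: $\frac{3 i \sqrt{105131}}{26} \approx 37.412 i$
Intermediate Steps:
$T{\left(x \right)} = 1 - \frac{35}{x}$ ($T{\left(x \right)} = - \frac{35}{x} + 1 = 1 - \frac{35}{x}$)
$U = -886$ ($U = -550 - 336 = -886$)
$\sqrt{\left(\left(U - 553\right) + W{\left(39 \right)}\right) + T{\left(52 \right)}} = \sqrt{\left(\left(-886 - 553\right) + 39\right) + \frac{-35 + 52}{52}} = \sqrt{\left(-1439 + 39\right) + \frac{1}{52} \cdot 17} = \sqrt{-1400 + \frac{17}{52}} = \sqrt{- \frac{72783}{52}} = \frac{3 i \sqrt{105131}}{26}$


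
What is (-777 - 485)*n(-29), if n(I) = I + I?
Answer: 73196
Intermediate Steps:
n(I) = 2*I
(-777 - 485)*n(-29) = (-777 - 485)*(2*(-29)) = -1262*(-58) = 73196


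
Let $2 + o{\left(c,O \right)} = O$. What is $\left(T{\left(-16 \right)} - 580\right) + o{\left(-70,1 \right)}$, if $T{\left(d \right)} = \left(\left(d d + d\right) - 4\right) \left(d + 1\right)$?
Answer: $-4121$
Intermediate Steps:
$T{\left(d \right)} = \left(1 + d\right) \left(-4 + d + d^{2}\right)$ ($T{\left(d \right)} = \left(\left(d^{2} + d\right) - 4\right) \left(1 + d\right) = \left(\left(d + d^{2}\right) - 4\right) \left(1 + d\right) = \left(-4 + d + d^{2}\right) \left(1 + d\right) = \left(1 + d\right) \left(-4 + d + d^{2}\right)$)
$o{\left(c,O \right)} = -2 + O$
$\left(T{\left(-16 \right)} - 580\right) + o{\left(-70,1 \right)} = \left(\left(-4 + \left(-16\right)^{3} - -48 + 2 \left(-16\right)^{2}\right) - 580\right) + \left(-2 + 1\right) = \left(\left(-4 - 4096 + 48 + 2 \cdot 256\right) - 580\right) - 1 = \left(\left(-4 - 4096 + 48 + 512\right) - 580\right) - 1 = \left(-3540 - 580\right) - 1 = -4120 - 1 = -4121$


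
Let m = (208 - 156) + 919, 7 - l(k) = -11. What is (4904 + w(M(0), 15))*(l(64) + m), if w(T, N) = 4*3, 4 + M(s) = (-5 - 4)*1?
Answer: 4861924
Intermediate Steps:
l(k) = 18 (l(k) = 7 - 1*(-11) = 7 + 11 = 18)
M(s) = -13 (M(s) = -4 + (-5 - 4)*1 = -4 - 9*1 = -4 - 9 = -13)
m = 971 (m = 52 + 919 = 971)
w(T, N) = 12
(4904 + w(M(0), 15))*(l(64) + m) = (4904 + 12)*(18 + 971) = 4916*989 = 4861924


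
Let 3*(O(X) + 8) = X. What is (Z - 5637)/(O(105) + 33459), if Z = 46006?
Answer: 40369/33486 ≈ 1.2055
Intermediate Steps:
O(X) = -8 + X/3
(Z - 5637)/(O(105) + 33459) = (46006 - 5637)/((-8 + (⅓)*105) + 33459) = 40369/((-8 + 35) + 33459) = 40369/(27 + 33459) = 40369/33486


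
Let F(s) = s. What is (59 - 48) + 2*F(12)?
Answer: 35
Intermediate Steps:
(59 - 48) + 2*F(12) = (59 - 48) + 2*12 = 11 + 24 = 35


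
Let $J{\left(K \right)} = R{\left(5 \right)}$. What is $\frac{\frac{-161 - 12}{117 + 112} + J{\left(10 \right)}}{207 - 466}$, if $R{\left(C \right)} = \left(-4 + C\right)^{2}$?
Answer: $- \frac{8}{8473} \approx -0.00094418$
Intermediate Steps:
$J{\left(K \right)} = 1$ ($J{\left(K \right)} = \left(-4 + 5\right)^{2} = 1^{2} = 1$)
$\frac{\frac{-161 - 12}{117 + 112} + J{\left(10 \right)}}{207 - 466} = \frac{\frac{-161 - 12}{117 + 112} + 1}{207 - 466} = \frac{- \frac{173}{229} + 1}{-259} = \left(\left(-173\right) \frac{1}{229} + 1\right) \left(- \frac{1}{259}\right) = \left(- \frac{173}{229} + 1\right) \left(- \frac{1}{259}\right) = \frac{56}{229} \left(- \frac{1}{259}\right) = - \frac{8}{8473}$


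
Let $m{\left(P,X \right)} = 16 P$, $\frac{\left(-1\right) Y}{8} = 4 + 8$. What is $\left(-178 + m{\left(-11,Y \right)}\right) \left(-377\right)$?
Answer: $133458$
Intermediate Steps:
$Y = -96$ ($Y = - 8 \left(4 + 8\right) = \left(-8\right) 12 = -96$)
$\left(-178 + m{\left(-11,Y \right)}\right) \left(-377\right) = \left(-178 + 16 \left(-11\right)\right) \left(-377\right) = \left(-178 - 176\right) \left(-377\right) = \left(-354\right) \left(-377\right) = 133458$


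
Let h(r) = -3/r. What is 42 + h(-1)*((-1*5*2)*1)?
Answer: 12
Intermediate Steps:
42 + h(-1)*((-1*5*2)*1) = 42 + (-3/(-1))*((-1*5*2)*1) = 42 + (-3*(-1))*(-5*2*1) = 42 + 3*(-10*1) = 42 + 3*(-10) = 42 - 30 = 12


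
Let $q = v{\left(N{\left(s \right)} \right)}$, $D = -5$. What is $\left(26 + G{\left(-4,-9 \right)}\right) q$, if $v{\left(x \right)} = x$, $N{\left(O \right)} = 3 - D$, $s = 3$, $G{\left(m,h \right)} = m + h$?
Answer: $104$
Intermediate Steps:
$G{\left(m,h \right)} = h + m$
$N{\left(O \right)} = 8$ ($N{\left(O \right)} = 3 - -5 = 3 + 5 = 8$)
$q = 8$
$\left(26 + G{\left(-4,-9 \right)}\right) q = \left(26 - 13\right) 8 = 13 \cdot 8 = 104$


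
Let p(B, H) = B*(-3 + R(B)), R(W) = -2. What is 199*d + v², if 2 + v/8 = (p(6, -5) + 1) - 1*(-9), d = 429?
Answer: 116347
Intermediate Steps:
p(B, H) = -5*B (p(B, H) = B*(-3 - 2) = B*(-5) = -5*B)
v = -176 (v = -16 + 8*((-5*6 + 1) - 1*(-9)) = -16 + 8*((-30 + 1) + 9) = -16 + 8*(-29 + 9) = -16 + 8*(-20) = -16 - 160 = -176)
199*d + v² = 199*429 + (-176)² = 85371 + 30976 = 116347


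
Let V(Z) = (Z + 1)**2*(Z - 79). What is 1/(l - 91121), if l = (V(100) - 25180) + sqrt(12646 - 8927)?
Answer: 97920/9588322681 - sqrt(3719)/9588322681 ≈ 1.0206e-5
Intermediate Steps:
V(Z) = (1 + Z)**2*(-79 + Z)
l = 189041 + sqrt(3719) (l = ((1 + 100)**2*(-79 + 100) - 25180) + sqrt(12646 - 8927) = (101**2*21 - 25180) + sqrt(3719) = (10201*21 - 25180) + sqrt(3719) = (214221 - 25180) + sqrt(3719) = 189041 + sqrt(3719) ≈ 1.8910e+5)
1/(l - 91121) = 1/((189041 + sqrt(3719)) - 91121) = 1/(97920 + sqrt(3719))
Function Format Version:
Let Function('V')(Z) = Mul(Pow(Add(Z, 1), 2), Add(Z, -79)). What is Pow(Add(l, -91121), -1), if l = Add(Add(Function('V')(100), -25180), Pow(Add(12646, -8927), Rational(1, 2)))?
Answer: Add(Rational(97920, 9588322681), Mul(Rational(-1, 9588322681), Pow(3719, Rational(1, 2)))) ≈ 1.0206e-5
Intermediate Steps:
Function('V')(Z) = Mul(Pow(Add(1, Z), 2), Add(-79, Z))
l = Add(189041, Pow(3719, Rational(1, 2))) (l = Add(Add(Mul(Pow(Add(1, 100), 2), Add(-79, 100)), -25180), Pow(Add(12646, -8927), Rational(1, 2))) = Add(Add(Mul(Pow(101, 2), 21), -25180), Pow(3719, Rational(1, 2))) = Add(Add(Mul(10201, 21), -25180), Pow(3719, Rational(1, 2))) = Add(Add(214221, -25180), Pow(3719, Rational(1, 2))) = Add(189041, Pow(3719, Rational(1, 2))) ≈ 1.8910e+5)
Pow(Add(l, -91121), -1) = Pow(Add(Add(189041, Pow(3719, Rational(1, 2))), -91121), -1) = Pow(Add(97920, Pow(3719, Rational(1, 2))), -1)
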